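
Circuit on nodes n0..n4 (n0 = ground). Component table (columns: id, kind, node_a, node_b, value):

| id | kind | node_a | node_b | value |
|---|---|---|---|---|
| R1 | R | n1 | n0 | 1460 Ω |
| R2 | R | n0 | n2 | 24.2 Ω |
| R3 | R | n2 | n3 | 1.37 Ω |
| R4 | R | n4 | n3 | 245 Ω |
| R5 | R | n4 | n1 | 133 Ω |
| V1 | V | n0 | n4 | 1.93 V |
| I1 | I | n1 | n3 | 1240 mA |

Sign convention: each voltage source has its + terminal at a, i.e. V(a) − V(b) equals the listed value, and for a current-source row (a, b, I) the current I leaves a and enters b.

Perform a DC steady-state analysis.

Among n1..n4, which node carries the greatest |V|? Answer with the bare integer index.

MNA unknowns: 4 node voltages V₁..V_4 plus 1 source current (V1)
R1: Y=0.0006849 on G[1,0]
R2: Y=0.04132 on G[0,2]
R3: Y=0.7299 on G[2,3]
R4: Y=0.004082 on G[4,3]
R5: Y=0.007519 on G[4,1]
V1: row V0−V4=1.93, i_V1 at 0,4
I1: z[1]−=1.24, z[3]+=1.24
solve → V1=-152.9, V2=27.00, V3=28.53, V4=-1.930
aux → i_V1=1.011

1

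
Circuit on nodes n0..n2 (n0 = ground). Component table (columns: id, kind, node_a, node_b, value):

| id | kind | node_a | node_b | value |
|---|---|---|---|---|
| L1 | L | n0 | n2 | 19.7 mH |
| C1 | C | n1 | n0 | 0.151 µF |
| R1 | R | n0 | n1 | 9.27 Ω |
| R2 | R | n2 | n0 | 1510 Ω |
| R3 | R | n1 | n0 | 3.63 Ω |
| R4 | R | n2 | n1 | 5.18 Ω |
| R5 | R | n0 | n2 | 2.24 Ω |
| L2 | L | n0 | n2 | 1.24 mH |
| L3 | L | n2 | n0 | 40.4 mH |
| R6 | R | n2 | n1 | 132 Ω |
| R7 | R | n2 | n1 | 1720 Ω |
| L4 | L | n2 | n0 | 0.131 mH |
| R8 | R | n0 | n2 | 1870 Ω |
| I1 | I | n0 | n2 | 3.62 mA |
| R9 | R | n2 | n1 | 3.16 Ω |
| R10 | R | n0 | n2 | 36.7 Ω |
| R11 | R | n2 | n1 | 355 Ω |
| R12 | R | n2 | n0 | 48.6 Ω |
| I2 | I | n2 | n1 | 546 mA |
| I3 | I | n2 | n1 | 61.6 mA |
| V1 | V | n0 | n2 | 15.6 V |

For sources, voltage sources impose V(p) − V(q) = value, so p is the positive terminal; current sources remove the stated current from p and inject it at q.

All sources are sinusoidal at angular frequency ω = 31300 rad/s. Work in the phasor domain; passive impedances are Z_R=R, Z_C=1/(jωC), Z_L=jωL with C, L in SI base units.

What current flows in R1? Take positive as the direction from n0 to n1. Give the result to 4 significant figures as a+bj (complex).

Element admittances at ω=31300 rad/s:
  Y(L1) = 0.000-0.001622j S between n0,n2
  Y(C1) = 0.000+0.004726j S between n1,n0
  Y(R1) = 0.1079+0.000j S between n0,n1
  Y(R2) = 0.0006623+0.000j S between n2,n0
  Y(R3) = 0.2755+0.000j S between n1,n0
  Y(R4) = 0.1931+0.000j S between n2,n1
  Y(R5) = 0.4464+0.000j S between n0,n2
  Y(L2) = 0.000-0.02577j S between n0,n2
  Y(L3) = 0.000-0.0007908j S between n2,n0
  Y(R6) = 0.007576+0.000j S between n2,n1
  Y(R7) = 0.0005814+0.000j S between n2,n1
  Y(L4) = 0.000-0.2439j S between n2,n0
  Y(R8) = 0.0005348+0.000j S between n0,n2
  I1: injects 0.00362 A into n2 (from n0)
  Y(R9) = 0.3165+0.000j S between n2,n1
  Y(R10) = 0.02725+0.000j S between n0,n2
  Y(R11) = 0.002817+0.000j S between n2,n1
  Y(R12) = 0.02058+0.000j S between n2,n0
  I2: injects 0.546 A into n1 (from n2)
  I3: injects 0.0616 A into n1 (from n2)
  V1: constraint V(n0)−V(n2) = 15.6
Assemble and solve the 3×3 MNA system:
  V(n1)=-8.311+0.04346j  V(n2)=-15.60+0.000j
  i(V1)=-10.92+4.222j

0.8965-0.004688j A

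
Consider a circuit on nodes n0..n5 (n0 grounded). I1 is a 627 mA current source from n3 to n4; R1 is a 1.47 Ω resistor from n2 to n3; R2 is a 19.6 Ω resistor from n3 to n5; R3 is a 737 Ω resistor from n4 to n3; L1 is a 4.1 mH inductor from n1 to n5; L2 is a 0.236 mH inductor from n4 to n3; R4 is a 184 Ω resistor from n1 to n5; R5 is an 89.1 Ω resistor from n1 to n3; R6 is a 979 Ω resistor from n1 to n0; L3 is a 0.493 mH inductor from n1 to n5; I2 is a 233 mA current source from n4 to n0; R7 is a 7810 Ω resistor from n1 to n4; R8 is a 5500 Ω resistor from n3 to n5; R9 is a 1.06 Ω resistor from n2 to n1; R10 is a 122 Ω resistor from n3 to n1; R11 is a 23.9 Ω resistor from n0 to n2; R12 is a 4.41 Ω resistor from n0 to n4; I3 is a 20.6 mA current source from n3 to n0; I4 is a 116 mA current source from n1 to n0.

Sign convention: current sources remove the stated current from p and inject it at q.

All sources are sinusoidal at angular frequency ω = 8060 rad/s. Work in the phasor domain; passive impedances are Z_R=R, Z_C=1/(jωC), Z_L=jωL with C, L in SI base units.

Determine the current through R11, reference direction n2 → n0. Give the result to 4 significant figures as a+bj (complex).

-0.06263-0.04470j A

MNA unknowns: 5 node voltages V₁..V_5
I1: z[3]−=0.627, z[4]+=0.627
R1: Y=0.6803+0.000j on G[2,3]
R2: Y=0.05102+0.000j on G[3,5]
R3: Y=0.001357+0.000j on G[4,3]
L1: Y=0.000-0.03026j on G[1,5]
L2: Y=0.000-0.5257j on G[4,3]
R4: Y=0.005435+0.000j on G[1,5]
R5: Y=0.01122+0.000j on G[1,3]
R6: Y=0.001021+0.000j on G[1,0]
L3: Y=0.000-0.2517j on G[1,5]
I2: z[4]−=0.233, z[0]+=0.233
R7: Y=0.0001280+0.000j on G[1,4]
R8: Y=0.0001818+0.000j on G[3,5]
R9: Y=0.9434+0.000j on G[2,1]
R10: Y=0.008197+0.000j on G[3,1]
R11: Y=0.04184+0.000j on G[0,2]
R12: Y=0.2268+0.000j on G[0,4]
I3: z[3]−=0.0206, z[0]+=0.0206
I4: z[1]−=0.116, z[0]+=0.116
solve → V1=-1.606-1.073j, V2=-1.497-1.068j, V3=-1.437-1.128j, V4=-1.346+0.2019j, V5=-1.591-1.045j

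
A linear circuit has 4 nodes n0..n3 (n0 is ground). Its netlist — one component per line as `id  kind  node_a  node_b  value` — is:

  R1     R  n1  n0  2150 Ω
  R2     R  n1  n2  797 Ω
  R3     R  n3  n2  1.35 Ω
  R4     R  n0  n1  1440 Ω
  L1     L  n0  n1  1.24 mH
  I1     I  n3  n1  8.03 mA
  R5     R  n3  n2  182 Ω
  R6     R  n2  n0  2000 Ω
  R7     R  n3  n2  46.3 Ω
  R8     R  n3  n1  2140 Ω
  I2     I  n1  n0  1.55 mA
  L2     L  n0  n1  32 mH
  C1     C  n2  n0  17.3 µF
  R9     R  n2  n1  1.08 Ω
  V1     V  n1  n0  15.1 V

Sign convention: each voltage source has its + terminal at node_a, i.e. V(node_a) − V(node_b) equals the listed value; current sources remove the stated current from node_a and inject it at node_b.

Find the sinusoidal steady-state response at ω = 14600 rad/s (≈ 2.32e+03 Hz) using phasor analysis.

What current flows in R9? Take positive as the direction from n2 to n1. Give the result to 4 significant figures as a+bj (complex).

-0.9785-3.539j A

MNA unknowns: 3 node voltages V₁..V_3 plus 1 source current (V1)
R1: Y=0.0004651+0.000j on G[1,0]
R2: Y=0.001255+0.000j on G[1,2]
R3: Y=0.7407+0.000j on G[3,2]
R4: Y=0.0006944+0.000j on G[0,1]
L1: Y=0.000-0.05524j on G[0,1]
I1: z[3]−=0.00803, z[1]+=0.00803
R5: Y=0.005495+0.000j on G[3,2]
R6: Y=0.0005000+0.000j on G[2,0]
R7: Y=0.02160+0.000j on G[3,2]
R8: Y=0.0004673+0.000j on G[3,1]
I2: z[1]−=0.00155, z[0]+=0.00155
L2: Y=0.000-0.002140j on G[0,1]
C1: Y=0.000+0.2526j on G[2,0]
R9: Y=0.9259+0.000j on G[2,1]
V1: row V1−V0=15.1, i_V1 at 1,0
solve → V1=15.10+0.000j, V2=14.04-3.822j, V3=14.03-3.819j
aux → i_V1=-0.9913-2.679j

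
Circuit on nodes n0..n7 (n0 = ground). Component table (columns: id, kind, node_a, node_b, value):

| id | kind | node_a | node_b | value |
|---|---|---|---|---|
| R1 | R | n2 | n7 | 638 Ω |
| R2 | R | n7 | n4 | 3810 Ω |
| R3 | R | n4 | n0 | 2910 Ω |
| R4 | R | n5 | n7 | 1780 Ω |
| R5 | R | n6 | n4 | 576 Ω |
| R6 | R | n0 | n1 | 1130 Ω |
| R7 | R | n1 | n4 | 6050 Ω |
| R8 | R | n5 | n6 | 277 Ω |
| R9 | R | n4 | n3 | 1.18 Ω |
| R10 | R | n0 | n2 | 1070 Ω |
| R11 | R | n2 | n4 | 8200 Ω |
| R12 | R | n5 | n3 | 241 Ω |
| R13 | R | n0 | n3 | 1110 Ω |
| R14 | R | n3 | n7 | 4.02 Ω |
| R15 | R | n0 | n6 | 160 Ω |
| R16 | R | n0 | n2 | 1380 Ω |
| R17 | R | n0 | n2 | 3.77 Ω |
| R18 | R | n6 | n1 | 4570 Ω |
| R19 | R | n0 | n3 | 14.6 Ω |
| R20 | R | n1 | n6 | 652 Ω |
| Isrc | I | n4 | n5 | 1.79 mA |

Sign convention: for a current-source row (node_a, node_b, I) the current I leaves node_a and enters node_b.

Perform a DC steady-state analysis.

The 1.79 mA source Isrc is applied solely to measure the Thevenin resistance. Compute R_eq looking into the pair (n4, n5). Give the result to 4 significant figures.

Apply KCL at each of the 7 non-ground nodes and solve the resulting linear system.
Node n1: branches {R6, R7, R18, R20} → V_1 = 0.04322
Node n2: branches {R1, R10, R11, R16, R17} → V_2 = -3.927e-05
Node n3: branches {R9, R12, R13, R14, R19} → V_3 = -0.006656
Node n4: branches {R2, R3, R5, R7, R9, R11, Isrc} → V_4 = -0.008591
Node n5: branches {R4, R8, R12, Isrc} → V_5 = 0.2417
Node n6: branches {R5, R8, R15, R18, R20} → V_6 = 0.06993
Node n7: branches {R1, R2, R4, R14} → V_7 = -0.006061

R_eq = 139.8 Ω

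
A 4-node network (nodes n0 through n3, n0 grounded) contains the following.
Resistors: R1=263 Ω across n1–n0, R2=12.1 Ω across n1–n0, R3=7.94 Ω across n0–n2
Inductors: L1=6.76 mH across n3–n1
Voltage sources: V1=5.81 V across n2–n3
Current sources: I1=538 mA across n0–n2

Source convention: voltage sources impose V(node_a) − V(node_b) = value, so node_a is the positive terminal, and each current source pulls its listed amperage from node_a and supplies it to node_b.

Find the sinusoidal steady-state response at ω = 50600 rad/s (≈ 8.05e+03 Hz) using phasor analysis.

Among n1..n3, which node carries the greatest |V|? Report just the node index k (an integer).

Apply KCL at each of the 3 non-ground nodes and solve the resulting linear system.
Node n1: branches {R1, R2, L1} → V_1 = -0.002957+0.05185j
Node n2: branches {R3, V1, I1} → V_2 = 4.274-0.03559j
Node n3: branches {L1, V1} → V_3 = -1.536-0.03559j
Source currents: i(V1)=-0.0002556+0.004483j

2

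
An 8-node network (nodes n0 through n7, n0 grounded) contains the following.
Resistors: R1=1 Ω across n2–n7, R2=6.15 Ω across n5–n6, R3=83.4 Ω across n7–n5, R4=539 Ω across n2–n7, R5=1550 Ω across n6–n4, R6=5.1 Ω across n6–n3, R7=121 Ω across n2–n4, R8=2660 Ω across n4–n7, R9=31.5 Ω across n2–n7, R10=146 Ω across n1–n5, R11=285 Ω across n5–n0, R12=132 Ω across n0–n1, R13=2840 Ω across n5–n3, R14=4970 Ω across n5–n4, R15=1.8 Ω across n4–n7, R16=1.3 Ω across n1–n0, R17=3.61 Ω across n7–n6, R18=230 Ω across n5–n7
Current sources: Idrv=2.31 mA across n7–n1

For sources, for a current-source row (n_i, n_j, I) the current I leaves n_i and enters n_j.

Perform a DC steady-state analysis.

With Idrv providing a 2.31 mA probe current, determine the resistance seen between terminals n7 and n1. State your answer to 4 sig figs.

Apply KCL at each of the 7 non-ground nodes and solve the resulting linear system.
Node n1: branches {R10, R12, R16, Idrv} → V_1 = 0.001004
Node n2: branches {R1, R4, R7, R9} → V_2 = -0.2417
Node n3: branches {R6, R13} → V_3 = -0.2345
Node n4: branches {R5, R7, R8, R14, R15} → V_4 = -0.2417
Node n5: branches {R2, R3, R10, R11, R13, R14, R18} → V_5 = -0.2224
Node n6: branches {R2, R5, R6, R17} → V_6 = -0.2346
Node n7: branches {R1, R3, R4, R8, R9, R15, R17, R18, Idrv} → V_7 = -0.2417

R_eq = 105.1 Ω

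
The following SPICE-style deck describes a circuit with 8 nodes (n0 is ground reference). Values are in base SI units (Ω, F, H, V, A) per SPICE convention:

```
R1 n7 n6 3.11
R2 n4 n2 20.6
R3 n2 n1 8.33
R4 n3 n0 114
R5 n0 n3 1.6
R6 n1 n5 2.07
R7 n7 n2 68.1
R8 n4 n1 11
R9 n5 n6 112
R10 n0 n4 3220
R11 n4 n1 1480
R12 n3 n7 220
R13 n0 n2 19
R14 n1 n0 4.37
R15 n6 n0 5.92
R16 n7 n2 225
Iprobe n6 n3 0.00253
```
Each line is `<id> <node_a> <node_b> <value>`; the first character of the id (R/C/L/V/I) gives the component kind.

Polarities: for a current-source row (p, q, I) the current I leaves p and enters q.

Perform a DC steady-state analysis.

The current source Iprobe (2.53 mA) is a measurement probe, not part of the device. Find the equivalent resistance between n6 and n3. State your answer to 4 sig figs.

Apply KCL at each of the 7 non-ground nodes and solve the resulting linear system.
Node n1: branches {R3, R6, R8, R11, R14} → V_1 = -0.0009314
Node n2: branches {R2, R3, R7, R13, R16} → V_2 = -0.001653
Node n3: branches {R4, R5, R12, Iprobe} → V_3 = 0.003879
Node n4: branches {R2, R8, R10, R11} → V_4 = -0.001179
Node n5: branches {R6, R9} → V_5 = -0.001146
Node n6: branches {R1, R9, R15, Iprobe} → V_6 = -0.01277
Node n7: branches {R1, R7, R12, R16} → V_7 = -0.01194

R_eq = 6.582 Ω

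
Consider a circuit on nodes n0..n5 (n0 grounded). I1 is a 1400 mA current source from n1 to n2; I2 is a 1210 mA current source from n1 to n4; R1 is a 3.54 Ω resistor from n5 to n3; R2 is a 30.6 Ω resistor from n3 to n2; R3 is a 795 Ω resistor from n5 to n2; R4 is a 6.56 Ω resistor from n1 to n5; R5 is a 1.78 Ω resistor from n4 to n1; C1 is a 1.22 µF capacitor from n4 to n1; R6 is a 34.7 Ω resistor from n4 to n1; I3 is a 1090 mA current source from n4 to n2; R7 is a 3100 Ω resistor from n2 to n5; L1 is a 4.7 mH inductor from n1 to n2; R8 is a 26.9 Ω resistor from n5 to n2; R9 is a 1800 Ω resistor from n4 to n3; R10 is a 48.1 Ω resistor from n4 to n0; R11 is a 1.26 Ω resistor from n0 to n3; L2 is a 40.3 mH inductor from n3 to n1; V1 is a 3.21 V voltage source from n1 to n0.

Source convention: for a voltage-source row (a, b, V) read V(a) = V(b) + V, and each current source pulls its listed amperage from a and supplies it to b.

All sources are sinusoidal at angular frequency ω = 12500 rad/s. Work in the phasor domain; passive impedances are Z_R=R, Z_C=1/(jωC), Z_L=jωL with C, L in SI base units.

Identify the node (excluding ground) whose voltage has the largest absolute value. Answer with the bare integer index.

2

Apply KCL at each of the 5 non-ground nodes and solve the resulting linear system.
Node n1: branches {I1, I2, R4, R5, C1, R6, L1, L2, V1} → V_1 = 3.210+0.000j
Node n2: branches {I1, R2, R3, I3, R7, L1, R8} → V_2 = 36.90+8.828j
Node n3: branches {R1, R2, R9, R11, L2} → V_3 = 2.499+0.5220j
Node n4: branches {I2, R5, C1, R6, I3, R9, R10} → V_4 = 3.296-0.001678j
Node n5: branches {R1, R3, R4, R7, R8} → V_5 = 5.543+1.034j
Source currents: i(V1)=-2.052-0.4142j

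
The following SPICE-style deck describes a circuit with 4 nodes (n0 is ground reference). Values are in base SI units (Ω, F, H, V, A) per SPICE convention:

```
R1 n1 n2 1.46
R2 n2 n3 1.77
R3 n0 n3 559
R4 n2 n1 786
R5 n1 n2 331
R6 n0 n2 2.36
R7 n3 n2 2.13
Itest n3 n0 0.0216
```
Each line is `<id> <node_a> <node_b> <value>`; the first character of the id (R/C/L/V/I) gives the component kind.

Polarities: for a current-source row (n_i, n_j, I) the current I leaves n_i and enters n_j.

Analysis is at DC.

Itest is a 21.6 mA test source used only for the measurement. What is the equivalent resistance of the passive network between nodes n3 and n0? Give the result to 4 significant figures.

Element admittances at DC:
  Y(R1) = 0.6849 S between n1,n2
  Y(R2) = 0.5650 S between n2,n3
  Y(R3) = 0.001789 S between n0,n3
  Y(R4) = 0.001272 S between n2,n1
  Y(R5) = 0.003021 S between n1,n2
  Y(R6) = 0.4237 S between n0,n2
  Y(R7) = 0.4695 S between n3,n2
  Itest: injects 0.0216 A into n0 (from n3)
Assemble and solve the 3×3 MNA system:
  V(n1)=-0.05067  V(n2)=-0.05067  V(n3)=-0.07143

R_eq = 3.307 Ω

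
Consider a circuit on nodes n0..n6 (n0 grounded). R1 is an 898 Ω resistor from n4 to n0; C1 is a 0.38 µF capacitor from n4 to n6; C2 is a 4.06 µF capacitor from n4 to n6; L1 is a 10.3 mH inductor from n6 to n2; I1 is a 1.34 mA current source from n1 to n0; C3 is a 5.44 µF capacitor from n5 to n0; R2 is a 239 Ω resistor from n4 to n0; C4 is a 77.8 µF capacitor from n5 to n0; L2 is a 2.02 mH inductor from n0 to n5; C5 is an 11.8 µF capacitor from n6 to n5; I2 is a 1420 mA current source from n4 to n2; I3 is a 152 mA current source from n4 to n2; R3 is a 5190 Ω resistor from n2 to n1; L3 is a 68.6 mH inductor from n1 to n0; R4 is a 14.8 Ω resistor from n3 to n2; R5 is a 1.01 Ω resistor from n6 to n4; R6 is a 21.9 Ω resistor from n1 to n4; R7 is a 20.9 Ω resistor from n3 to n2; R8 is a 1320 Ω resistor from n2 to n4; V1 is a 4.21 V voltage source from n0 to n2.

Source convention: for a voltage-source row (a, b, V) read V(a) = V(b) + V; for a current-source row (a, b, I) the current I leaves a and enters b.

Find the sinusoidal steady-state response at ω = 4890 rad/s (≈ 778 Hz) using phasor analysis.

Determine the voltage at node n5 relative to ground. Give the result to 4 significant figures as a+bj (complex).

Apply KCL at each of the 6 non-ground nodes and solve the resulting linear system.
Node n1: branches {I1, R3, L3, R6} → V_1 = -16.69+56.26j
Node n2: branches {L1, I2, I3, R3, R4, R7, R8, V1} → V_2 = -4.210+0.000j
Node n3: branches {R4, R7} → V_3 = -4.210+0.000j
Node n4: branches {R1, C1, C2, R2, I2, I3, R5, R6, R8} → V_4 = -13.04+57.59j
Node n5: branches {C3, C4, L2, C5} → V_5 = -1.802+9.201j
Node n6: branches {C1, C2, L1, C5, R5} → V_6 = -11.35+57.96j
Source currents: i(V1)=-2.714-0.1963j

-1.802+9.201j V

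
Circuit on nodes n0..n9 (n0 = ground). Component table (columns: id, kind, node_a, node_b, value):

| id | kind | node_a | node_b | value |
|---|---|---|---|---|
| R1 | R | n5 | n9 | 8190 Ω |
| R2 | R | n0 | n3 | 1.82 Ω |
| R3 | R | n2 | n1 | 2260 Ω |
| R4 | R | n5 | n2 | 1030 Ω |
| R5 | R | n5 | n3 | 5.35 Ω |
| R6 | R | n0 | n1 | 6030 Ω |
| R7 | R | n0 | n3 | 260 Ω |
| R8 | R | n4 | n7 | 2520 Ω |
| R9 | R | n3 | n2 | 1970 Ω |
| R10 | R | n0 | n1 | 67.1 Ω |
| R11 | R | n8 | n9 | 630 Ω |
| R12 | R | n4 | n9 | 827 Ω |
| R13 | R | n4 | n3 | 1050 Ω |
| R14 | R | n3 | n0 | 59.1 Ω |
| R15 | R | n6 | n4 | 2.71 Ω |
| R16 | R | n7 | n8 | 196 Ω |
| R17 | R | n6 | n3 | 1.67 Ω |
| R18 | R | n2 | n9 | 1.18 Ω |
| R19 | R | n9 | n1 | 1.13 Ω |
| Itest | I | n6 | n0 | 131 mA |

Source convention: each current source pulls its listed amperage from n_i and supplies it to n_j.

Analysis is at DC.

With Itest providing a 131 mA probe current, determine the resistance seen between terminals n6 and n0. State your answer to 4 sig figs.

Element admittances at DC:
  Y(R1) = 0.0001221 S between n5,n9
  Y(R2) = 0.5495 S between n0,n3
  Y(R3) = 0.0004425 S between n2,n1
  Y(R4) = 0.0009709 S between n5,n2
  Y(R5) = 0.1869 S between n5,n3
  Y(R6) = 0.0001658 S between n0,n1
  Y(R7) = 0.003846 S between n0,n3
  Y(R8) = 0.0003968 S between n4,n7
  Y(R9) = 0.0005076 S between n3,n2
  Y(R10) = 0.01490 S between n0,n1
  Y(R11) = 0.001587 S between n8,n9
  Y(R12) = 0.001209 S between n4,n9
  Y(R13) = 0.0009524 S between n4,n3
  Y(R14) = 0.01692 S between n3,n0
  Y(R15) = 0.3690 S between n6,n4
  Y(R16) = 0.005102 S between n7,n8
  Y(R17) = 0.5988 S between n6,n3
  Y(R18) = 0.8475 S between n2,n9
  Y(R19) = 0.8850 S between n9,n1
  Itest: injects 0.131 A into n0 (from n6)
Assemble and solve the 9×9 MNA system:
  V(n1)=-0.05665  V(n2)=-0.05791  V(n3)=-0.2282  V(n4)=-0.4436  V(n5)=-0.2272  V(n6)=-0.4457  V(n7)=-0.1529  V(n8)=-0.1303  V(n9)=-0.05761

R_eq = 3.402 Ω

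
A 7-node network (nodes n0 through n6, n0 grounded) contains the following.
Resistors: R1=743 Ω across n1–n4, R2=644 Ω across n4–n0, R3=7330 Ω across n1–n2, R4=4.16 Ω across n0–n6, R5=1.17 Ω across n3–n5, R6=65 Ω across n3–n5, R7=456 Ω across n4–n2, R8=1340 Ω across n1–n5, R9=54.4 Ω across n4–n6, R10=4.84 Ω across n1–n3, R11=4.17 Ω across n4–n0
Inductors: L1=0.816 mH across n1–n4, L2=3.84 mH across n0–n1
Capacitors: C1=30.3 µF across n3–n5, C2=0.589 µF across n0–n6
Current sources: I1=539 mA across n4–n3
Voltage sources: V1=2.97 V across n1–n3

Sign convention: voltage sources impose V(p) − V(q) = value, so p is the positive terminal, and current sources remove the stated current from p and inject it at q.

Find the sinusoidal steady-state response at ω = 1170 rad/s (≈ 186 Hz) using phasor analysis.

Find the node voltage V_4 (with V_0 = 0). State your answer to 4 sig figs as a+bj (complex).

-0.2431-0.1722j V

MNA unknowns: 6 node voltages V₁..V_6 plus 1 source current (V1)
R1: Y=0.001346+0.000j on G[1,4]
R2: Y=0.001553+0.000j on G[4,0]
L1: Y=0.000-1.047j on G[1,4]
L2: Y=0.000-0.2226j on G[0,1]
R3: Y=0.0001364+0.000j on G[1,2]
R4: Y=0.2404+0.000j on G[0,6]
R5: Y=0.8547+0.000j on G[3,5]
R6: Y=0.01538+0.000j on G[3,5]
R7: Y=0.002193+0.000j on G[4,2]
R8: Y=0.0007463+0.000j on G[1,5]
C1: Y=0.000+0.03545j on G[3,5]
R9: Y=0.01838+0.000j on G[4,6]
R10: Y=0.2066+0.000j on G[1,3]
I1: z[4]−=0.539, z[3]+=0.539
C2: Y=0.000+0.0006891j on G[0,6]
R11: Y=0.2398+0.000j on G[4,0]
V1: row V1−V3=2.97, i_V1 at 1,3
solve → V1=-0.2000+0.2823j, V2=-0.2406-0.1456j, V3=-3.170+0.2823j, V4=-0.2431-0.1722j, V5=-3.167+0.2822j, V6=-0.01730-0.01219j
aux → i_V1=-1.155-7.719e-08j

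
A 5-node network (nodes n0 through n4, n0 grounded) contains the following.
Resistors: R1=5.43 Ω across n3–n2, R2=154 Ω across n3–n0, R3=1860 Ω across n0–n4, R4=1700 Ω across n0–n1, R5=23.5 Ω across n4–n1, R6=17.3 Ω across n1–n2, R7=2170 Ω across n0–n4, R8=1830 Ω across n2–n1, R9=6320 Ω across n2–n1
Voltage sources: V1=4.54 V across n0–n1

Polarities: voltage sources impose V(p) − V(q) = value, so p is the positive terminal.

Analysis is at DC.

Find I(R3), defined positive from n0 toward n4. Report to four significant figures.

0.002385 A

Element admittances at DC:
  Y(R1) = 0.1842 S between n3,n2
  Y(R2) = 0.006494 S between n3,n0
  Y(R3) = 0.0005376 S between n0,n4
  Y(R4) = 0.0005882 S between n0,n1
  Y(R5) = 0.04255 S between n4,n1
  Y(R6) = 0.05780 S between n1,n2
  Y(R7) = 0.0004608 S between n0,n4
  Y(R8) = 0.0005464 S between n2,n1
  Y(R9) = 0.0001582 S between n2,n1
  V1: constraint V(n0)−V(n1) = 4.54
Assemble and solve the 5×5 MNA system:
  V(n1)=-4.540  V(n2)=-4.100  V(n3)=-3.961  V(n4)=-4.436
  i(V1)=-0.03282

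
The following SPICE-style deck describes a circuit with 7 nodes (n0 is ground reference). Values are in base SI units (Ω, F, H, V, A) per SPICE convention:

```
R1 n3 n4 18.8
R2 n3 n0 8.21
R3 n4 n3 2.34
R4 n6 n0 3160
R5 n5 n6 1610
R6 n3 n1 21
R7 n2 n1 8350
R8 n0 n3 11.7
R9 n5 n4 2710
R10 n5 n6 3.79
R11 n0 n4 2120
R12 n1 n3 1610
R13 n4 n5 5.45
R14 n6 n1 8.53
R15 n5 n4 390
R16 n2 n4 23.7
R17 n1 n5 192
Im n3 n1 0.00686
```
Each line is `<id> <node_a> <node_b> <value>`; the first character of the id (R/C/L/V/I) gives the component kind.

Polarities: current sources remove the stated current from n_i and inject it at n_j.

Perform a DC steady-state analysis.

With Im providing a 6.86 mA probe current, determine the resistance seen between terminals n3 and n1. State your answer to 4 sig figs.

R_eq = 9.897 Ω

Apply KCL at each of the 6 non-ground nodes and solve the resulting linear system.
Node n1: branches {R6, R7, R12, R14, R17, Im} → V_1 = 0.06782
Node n2: branches {R7, R16} → V_2 = 0.007521
Node n3: branches {R1, R2, R3, R6, R8, R12, Im} → V_3 = -7.648e-05
Node n4: branches {R1, R3, R9, R11, R13, R15, R16} → V_4 = 0.007350
Node n5: branches {R5, R9, R10, R13, R15, R17} → V_5 = 0.02647
Node n6: branches {R4, R5, R10, R14} → V_6 = 0.03914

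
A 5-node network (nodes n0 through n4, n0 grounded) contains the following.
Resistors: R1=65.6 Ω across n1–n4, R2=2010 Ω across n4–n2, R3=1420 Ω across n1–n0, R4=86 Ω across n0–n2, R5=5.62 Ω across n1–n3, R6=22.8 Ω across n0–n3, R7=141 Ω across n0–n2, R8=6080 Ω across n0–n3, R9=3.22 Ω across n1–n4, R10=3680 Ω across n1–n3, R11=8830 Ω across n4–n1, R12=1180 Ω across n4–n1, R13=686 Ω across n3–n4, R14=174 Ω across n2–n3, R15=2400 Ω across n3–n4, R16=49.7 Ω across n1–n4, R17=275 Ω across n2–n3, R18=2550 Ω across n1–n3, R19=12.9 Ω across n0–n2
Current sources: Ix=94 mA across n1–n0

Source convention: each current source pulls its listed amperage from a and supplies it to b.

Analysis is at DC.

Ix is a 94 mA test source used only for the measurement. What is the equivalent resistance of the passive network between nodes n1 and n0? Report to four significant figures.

R_eq = 23.90 Ω

Apply KCL at each of the 4 non-ground nodes and solve the resulting linear system.
Node n1: branches {R1, R3, R5, R9, R10, R11, R12, R16, R18, Ix} → V_1 = -2.246
Node n2: branches {R2, R4, R7, R14, R17, R19} → V_2 = -0.1644
Node n3: branches {R5, R6, R8, R10, R13, R14, R15, R17, R18} → V_3 = -1.740
Node n4: branches {R1, R2, R9, R11, R12, R13, R15, R16} → V_4 = -2.241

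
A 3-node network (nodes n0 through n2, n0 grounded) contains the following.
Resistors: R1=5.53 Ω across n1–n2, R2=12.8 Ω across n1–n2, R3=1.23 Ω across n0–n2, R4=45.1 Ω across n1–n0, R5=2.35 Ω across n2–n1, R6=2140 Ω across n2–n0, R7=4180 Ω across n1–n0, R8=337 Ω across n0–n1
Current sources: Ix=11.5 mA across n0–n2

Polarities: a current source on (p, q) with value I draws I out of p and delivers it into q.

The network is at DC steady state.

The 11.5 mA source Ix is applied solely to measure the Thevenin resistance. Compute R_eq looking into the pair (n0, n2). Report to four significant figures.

MNA unknowns: 2 node voltages V₁..V_2
R1: Y=0.1808 on G[1,2]
R2: Y=0.07812 on G[1,2]
R3: Y=0.8130 on G[0,2]
R4: Y=0.02217 on G[1,0]
R5: Y=0.4255 on G[2,1]
R6: Y=0.0004673 on G[2,0]
R7: Y=0.0002392 on G[1,0]
R8: Y=0.002967 on G[0,1]
Ix: z[0]−=0.0115, z[2]+=0.0115
solve → V1=0.01323, V2=0.01372

R_eq = 1.193 Ω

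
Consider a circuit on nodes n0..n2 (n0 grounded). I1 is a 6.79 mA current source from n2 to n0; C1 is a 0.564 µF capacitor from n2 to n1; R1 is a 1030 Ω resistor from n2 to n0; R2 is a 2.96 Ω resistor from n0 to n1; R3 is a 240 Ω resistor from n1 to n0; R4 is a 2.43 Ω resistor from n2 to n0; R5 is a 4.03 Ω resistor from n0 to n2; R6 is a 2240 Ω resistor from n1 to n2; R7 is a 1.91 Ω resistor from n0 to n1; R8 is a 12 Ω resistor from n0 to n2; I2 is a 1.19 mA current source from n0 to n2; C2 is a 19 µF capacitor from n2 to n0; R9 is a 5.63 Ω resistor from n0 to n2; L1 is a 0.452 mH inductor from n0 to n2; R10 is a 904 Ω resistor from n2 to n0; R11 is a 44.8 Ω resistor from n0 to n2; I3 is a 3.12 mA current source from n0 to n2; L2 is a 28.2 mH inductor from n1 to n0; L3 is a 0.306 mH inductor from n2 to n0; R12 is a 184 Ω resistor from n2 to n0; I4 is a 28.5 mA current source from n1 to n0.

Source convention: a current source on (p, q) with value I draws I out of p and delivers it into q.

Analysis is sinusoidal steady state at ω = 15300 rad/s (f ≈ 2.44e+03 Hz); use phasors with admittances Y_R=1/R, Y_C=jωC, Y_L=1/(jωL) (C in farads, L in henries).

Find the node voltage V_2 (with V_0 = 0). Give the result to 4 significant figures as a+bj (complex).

-0.002597-0.0004593j V

Apply KCL at each of the 2 non-ground nodes and solve the resulting linear system.
Node n1: branches {C1, R2, R3, R6, R7, L2, I4} → V_1 = -0.03290+0.0002137j
Node n2: branches {I1, C1, R1, R4, R5, R6, R8, I2, C2, R9, L1, R10, R11, I3, L3, R12} → V_2 = -0.002597-0.0004593j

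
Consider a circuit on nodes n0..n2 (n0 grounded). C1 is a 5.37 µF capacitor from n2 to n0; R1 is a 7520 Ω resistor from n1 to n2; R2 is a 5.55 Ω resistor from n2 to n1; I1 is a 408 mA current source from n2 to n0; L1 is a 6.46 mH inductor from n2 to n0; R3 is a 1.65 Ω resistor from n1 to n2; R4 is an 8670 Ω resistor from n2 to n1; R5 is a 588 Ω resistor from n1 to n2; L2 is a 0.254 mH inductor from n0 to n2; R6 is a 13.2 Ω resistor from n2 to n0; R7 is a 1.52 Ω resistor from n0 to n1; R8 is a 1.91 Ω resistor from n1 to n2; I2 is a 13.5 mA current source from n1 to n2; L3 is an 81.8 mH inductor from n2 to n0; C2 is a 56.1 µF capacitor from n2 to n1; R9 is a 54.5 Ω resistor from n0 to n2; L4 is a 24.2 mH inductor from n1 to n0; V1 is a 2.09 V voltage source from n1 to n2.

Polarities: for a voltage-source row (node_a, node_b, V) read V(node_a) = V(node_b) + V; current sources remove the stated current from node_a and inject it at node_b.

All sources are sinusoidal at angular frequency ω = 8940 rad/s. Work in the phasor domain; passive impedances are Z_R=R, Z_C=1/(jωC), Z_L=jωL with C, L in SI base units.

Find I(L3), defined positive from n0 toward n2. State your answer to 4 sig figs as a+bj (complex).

MNA unknowns: 2 node voltages V₁..V_2 plus 1 source current (V1)
C1: Y=0.000+0.04801j on G[2,0]
R1: Y=0.0001330+0.000j on G[1,2]
R2: Y=0.1802+0.000j on G[2,1]
I1: z[2]−=0.408, z[0]+=0.408
L1: Y=0.000-0.01732j on G[2,0]
R3: Y=0.6061+0.000j on G[1,2]
R4: Y=0.0001153+0.000j on G[2,1]
R5: Y=0.001701+0.000j on G[1,2]
L2: Y=0.000-0.4404j on G[0,2]
R6: Y=0.07576+0.000j on G[2,0]
R7: Y=0.6579+0.000j on G[0,1]
R8: Y=0.5236+0.000j on G[1,2]
I2: z[1]−=0.0135, z[2]+=0.0135
L3: Y=0.000-0.001367j on G[2,0]
C2: Y=0.000+0.5015j on G[2,1]
R9: Y=0.01835+0.000j on G[0,2]
L4: Y=0.000-0.004622j on G[1,0]
V1: row V1−V2=2.09, i_V1 at 1,2
solve → V1=0.2685-0.9940j, V2=-1.822-0.9940j
aux → i_V1=-2.927-0.3930j

0.001359-0.002491j A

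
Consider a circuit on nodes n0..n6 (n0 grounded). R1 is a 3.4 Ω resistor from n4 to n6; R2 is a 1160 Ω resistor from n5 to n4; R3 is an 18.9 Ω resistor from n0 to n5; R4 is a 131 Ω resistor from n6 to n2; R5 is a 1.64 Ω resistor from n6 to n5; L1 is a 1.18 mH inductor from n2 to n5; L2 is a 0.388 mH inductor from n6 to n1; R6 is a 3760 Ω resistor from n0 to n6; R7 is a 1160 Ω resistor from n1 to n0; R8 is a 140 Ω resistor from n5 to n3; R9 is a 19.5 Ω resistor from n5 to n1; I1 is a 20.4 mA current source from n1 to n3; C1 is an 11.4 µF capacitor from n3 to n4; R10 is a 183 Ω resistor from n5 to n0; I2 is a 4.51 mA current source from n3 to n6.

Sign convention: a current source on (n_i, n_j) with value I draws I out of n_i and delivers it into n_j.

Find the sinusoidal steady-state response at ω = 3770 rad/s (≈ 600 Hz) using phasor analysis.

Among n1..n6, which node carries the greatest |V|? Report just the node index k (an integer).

Apply KCL at each of the 6 non-ground nodes and solve the resulting linear system.
Node n1: branches {L2, R7, R9, I1} → V_1 = -0.002824-0.02341j
Node n2: branches {R4, L1} → V_2 = -0.0001547+0.0002883j
Node n3: branches {R8, I1, C1, I2} → V_3 = 0.1065-0.3377j
Node n4: branches {R1, R2, C1} → V_4 = 0.05028+0.01438j
Node n5: branches {R2, R3, R5, L1, R8, R9, R10} → V_5 = 4.633e-05+0.0003175j
Node n6: branches {R1, R4, R5, L2, R6, I2} → V_6 = -0.001015+0.006209j

3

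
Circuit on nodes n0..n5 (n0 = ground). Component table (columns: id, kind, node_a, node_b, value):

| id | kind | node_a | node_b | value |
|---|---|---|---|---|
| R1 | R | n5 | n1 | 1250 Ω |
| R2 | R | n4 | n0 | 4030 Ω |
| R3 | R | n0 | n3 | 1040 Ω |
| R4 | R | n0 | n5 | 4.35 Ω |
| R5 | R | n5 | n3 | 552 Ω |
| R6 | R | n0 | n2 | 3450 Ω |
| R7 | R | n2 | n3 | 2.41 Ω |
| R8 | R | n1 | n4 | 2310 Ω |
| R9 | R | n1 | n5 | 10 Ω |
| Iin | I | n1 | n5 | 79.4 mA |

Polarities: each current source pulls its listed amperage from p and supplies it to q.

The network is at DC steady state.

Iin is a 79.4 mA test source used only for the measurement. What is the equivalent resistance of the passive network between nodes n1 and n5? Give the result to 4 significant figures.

R_eq = 9.905 Ω

Apply KCL at each of the 5 non-ground nodes and solve the resulting linear system.
Node n1: branches {R1, R8, R9, Iin} → V_1 = -0.7859
Node n2: branches {R6, R7} → V_2 = 0.0003177
Node n3: branches {R3, R5, R7} → V_3 = 0.0003179
Node n4: branches {R2, R8} → V_4 = -0.4996
Node n5: branches {R1, R4, R5, R9, Iin} → V_5 = 0.0005375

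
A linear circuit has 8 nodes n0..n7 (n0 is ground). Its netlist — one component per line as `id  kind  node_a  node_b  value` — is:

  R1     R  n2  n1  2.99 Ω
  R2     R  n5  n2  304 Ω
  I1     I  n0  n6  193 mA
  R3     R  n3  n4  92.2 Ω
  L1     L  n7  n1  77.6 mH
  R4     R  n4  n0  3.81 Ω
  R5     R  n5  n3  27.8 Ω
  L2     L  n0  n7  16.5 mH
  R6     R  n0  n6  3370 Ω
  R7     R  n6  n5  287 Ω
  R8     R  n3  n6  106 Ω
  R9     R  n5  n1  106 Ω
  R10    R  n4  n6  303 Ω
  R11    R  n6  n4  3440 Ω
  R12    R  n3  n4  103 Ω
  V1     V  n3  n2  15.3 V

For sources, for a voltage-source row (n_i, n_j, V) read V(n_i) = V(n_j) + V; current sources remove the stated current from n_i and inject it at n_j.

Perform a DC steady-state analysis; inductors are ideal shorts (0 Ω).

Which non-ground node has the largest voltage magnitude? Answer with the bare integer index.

6

MNA unknowns: 7 node voltages V₁..V_7 plus 3 source currents (L1, L2, V1)
R1: Y=0.3344 on G[2,1]
R2: Y=0.003289 on G[5,2]
I1: z[0]−=0.193, z[6]+=0.193
R3: Y=0.01085 on G[3,4]
L1: row V7−V1=0, i_L1 at 7,1
R4: Y=0.2625 on G[4,0]
R5: Y=0.03597 on G[5,3]
L2: row V0−V7=0, i_L2 at 0,7
R6: Y=0.0002967 on G[0,6]
R7: Y=0.003484 on G[6,5]
R8: Y=0.009434 on G[3,6]
R9: Y=0.009434 on G[5,1]
R10: Y=0.003300 on G[4,6]
R11: Y=0.0002907 on G[6,4]
R12: Y=0.009709 on G[3,4]
V1: row V3−V2=15.3, i_V1 at 3,2
solve → V1=0.000, V2=-0.8003, V3=14.50, V4=1.319, V5=11.43, V6=22.28, V7=0.000
aux → i_L1=0.1598, i_L2=0.1598, i_V1=-0.3079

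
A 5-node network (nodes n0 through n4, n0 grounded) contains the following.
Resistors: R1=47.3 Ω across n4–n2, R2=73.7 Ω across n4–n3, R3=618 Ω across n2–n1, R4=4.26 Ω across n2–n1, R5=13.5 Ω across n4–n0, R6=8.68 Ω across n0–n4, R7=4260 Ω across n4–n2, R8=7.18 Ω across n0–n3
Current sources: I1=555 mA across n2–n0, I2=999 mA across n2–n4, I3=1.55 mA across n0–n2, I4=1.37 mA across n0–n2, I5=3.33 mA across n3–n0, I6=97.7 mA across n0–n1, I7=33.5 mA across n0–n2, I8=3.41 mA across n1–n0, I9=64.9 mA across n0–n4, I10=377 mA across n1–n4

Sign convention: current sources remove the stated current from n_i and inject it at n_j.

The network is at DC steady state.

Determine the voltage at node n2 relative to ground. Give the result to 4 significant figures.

Element admittances at DC:
  Y(R1) = 0.02114 S between n4,n2
  I1: injects 0.555 A into n0 (from n2)
  I2: injects 0.999 A into n4 (from n2)
  I3: injects 0.00155 A into n2 (from n0)
  Y(R2) = 0.01357 S between n4,n3
  Y(R3) = 0.001618 S between n2,n1
  I4: injects 0.00137 A into n2 (from n0)
  I5: injects 0.00333 A into n0 (from n3)
  I6: injects 0.0977 A into n1 (from n0)
  I7: injects 0.0335 A into n2 (from n0)
  Y(R4) = 0.2347 S between n2,n1
  Y(R5) = 0.07407 S between n4,n0
  I8: injects 0.00341 A into n0 (from n1)
  Y(R6) = 0.1152 S between n0,n4
  Y(R7) = 0.0002347 S between n4,n2
  Y(R8) = 0.1393 S between n0,n3
  I9: injects 0.0649 A into n4 (from n0)
  I10: injects 0.377 A into n4 (from n1)
Assemble and solve the 4×4 MNA system:
  V(n1)=-87.20  V(n2)=-86.00  V(n3)=-0.1801  V(n4)=-1.784

-86.00 V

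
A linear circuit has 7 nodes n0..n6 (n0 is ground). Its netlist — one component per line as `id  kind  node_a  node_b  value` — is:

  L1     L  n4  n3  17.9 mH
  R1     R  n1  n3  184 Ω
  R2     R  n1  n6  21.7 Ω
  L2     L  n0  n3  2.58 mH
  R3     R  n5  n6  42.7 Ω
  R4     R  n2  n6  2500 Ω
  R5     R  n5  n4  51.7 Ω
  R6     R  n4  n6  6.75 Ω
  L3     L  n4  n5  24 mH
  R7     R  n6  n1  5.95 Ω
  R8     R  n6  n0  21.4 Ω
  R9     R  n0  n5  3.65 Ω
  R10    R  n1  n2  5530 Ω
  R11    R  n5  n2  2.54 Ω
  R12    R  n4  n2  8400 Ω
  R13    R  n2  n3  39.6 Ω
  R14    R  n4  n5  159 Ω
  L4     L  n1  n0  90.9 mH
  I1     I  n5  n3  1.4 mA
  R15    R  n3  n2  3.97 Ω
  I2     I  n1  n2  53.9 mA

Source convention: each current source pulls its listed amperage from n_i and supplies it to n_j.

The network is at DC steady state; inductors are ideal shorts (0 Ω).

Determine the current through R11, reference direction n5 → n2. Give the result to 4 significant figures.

MNA unknowns: 6 node voltages V₁..V_6 plus 4 source currents (L1, L2, L3, L4)
L1: row V4−V3=0, i_L1 at 4,3
R1: Y=0.005435 on G[1,3]
R2: Y=0.04608 on G[1,6]
L2: row V0−V3=0, i_L2 at 0,3
R3: Y=0.02342 on G[5,6]
R4: Y=0.0004000 on G[2,6]
R5: Y=0.01934 on G[5,4]
R6: Y=0.1481 on G[4,6]
L3: row V4−V5=0, i_L3 at 4,5
R7: Y=0.1681 on G[6,1]
R8: Y=0.04673 on G[6,0]
R9: Y=0.2740 on G[0,5]
R10: Y=0.0001808 on G[1,2]
R11: Y=0.3937 on G[5,2]
R12: Y=0.0001190 on G[4,2]
R13: Y=0.02525 on G[2,3]
R14: Y=0.006289 on G[4,5]
L4: row V1−V0=0, i_L4 at 1,0
I1: z[5]−=0.0014, z[3]+=0.0014
R15: Y=0.2519 on G[3,2]
I2: z[1]−=0.0539, z[2]+=0.0539
solve → V1=0.000, V2=0.08026, V3=0.000, V4=0.000, V5=0.000, V6=7.417e-05
aux → i_L1=0.03022, i_L2=-0.05387, i_L3=-0.03020, i_L4=-0.05387

-0.03160 A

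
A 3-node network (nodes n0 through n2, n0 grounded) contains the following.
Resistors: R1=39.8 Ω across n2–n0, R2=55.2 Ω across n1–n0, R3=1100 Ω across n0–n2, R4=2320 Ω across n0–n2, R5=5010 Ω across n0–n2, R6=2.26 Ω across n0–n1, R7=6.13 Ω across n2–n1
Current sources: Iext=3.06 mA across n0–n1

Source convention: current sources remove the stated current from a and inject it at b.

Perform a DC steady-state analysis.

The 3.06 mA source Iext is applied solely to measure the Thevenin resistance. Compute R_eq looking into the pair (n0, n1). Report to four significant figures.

Element admittances at DC:
  Y(R1) = 0.02513 S between n2,n0
  Y(R2) = 0.01812 S between n1,n0
  Y(R3) = 0.0009091 S between n0,n2
  Y(R4) = 0.0004310 S between n0,n2
  Y(R5) = 0.0001996 S between n0,n2
  Y(R6) = 0.4425 S between n0,n1
  Y(R7) = 0.1631 S between n2,n1
  Iext: injects 0.00306 A into n1 (from n0)
Assemble and solve the 2×2 MNA system:
  V(n1)=0.006329  V(n2)=0.005440

R_eq = 2.068 Ω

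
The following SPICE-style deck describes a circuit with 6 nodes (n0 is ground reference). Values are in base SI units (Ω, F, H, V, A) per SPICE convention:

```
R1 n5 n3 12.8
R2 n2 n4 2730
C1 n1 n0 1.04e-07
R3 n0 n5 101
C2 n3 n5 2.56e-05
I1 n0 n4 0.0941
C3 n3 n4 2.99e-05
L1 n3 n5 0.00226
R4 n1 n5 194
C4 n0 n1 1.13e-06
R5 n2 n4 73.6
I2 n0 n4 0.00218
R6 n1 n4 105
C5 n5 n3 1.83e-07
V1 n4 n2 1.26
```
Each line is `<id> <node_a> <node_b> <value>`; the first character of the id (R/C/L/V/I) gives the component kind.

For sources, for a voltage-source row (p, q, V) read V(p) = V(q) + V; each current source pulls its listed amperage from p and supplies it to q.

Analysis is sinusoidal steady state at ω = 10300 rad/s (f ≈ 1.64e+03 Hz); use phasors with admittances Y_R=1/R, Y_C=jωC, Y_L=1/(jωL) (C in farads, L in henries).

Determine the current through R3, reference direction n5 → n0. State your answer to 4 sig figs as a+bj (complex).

0.04827-0.02046j A

Element admittances at ω=10300 rad/s:
  Y(R1) = 0.07812+0.000j S between n5,n3
  Y(R2) = 0.0003663+0.000j S between n2,n4
  Y(C1) = 0.000+0.001071j S between n1,n0
  Y(R3) = 0.009901+0.000j S between n0,n5
  Y(C2) = 0.000+0.2637j S between n3,n5
  I1: injects 0.0941 A into n4 (from n0)
  Y(C3) = 0.000+0.3080j S between n3,n4
  Y(L1) = 0.000-0.04296j S between n3,n5
  Y(R4) = 0.005155+0.000j S between n1,n5
  Y(C4) = 0.000+0.01164j S between n0,n1
  Y(R5) = 0.01359+0.000j S between n2,n4
  I2: injects 0.00218 A into n4 (from n0)
  Y(R6) = 0.009524+0.000j S between n1,n4
  Y(C5) = 0.000+0.001885j S between n5,n3
  V1: constraint V(n4)−V(n2) = 1.26
Assemble and solve the 6×6 MNA system:
  V(n1)=1.610-3.777j  V(n2)=3.623-2.555j  V(n3)=4.920-2.343j  V(n4)=4.883-2.555j  V(n5)=4.876-2.066j
  i(V1)=-0.01758+0.000j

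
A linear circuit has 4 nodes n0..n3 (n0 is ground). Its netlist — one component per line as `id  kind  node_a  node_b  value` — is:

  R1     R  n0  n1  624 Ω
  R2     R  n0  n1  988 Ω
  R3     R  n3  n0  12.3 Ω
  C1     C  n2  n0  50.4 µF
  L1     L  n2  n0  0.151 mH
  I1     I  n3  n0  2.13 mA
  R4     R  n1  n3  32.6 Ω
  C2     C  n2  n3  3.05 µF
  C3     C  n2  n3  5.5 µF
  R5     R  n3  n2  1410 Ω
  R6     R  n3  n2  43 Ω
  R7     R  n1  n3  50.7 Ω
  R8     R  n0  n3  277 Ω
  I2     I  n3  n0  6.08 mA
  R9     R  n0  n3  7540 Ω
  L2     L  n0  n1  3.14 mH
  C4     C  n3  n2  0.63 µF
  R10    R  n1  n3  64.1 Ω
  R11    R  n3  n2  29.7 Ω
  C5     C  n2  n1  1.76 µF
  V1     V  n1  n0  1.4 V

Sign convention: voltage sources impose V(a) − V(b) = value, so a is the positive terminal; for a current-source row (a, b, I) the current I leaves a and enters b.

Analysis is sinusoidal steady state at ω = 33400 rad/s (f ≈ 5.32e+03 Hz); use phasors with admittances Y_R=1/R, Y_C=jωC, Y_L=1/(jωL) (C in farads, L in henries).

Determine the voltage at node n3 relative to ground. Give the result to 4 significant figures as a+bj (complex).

0.1951-0.1907j V

Element admittances at ω=33400 rad/s:
  Y(R1) = 0.001603+0.000j S between n0,n1
  Y(R2) = 0.001012+0.000j S between n0,n1
  Y(R3) = 0.08130+0.000j S between n3,n0
  Y(C1) = 0.000+1.683j S between n2,n0
  Y(L1) = 0.000-0.1983j S between n2,n0
  I1: injects 0.00213 A into n0 (from n3)
  Y(R4) = 0.03067+0.000j S between n1,n3
  Y(C2) = 0.000+0.1019j S between n2,n3
  Y(C3) = 0.000+0.1837j S between n2,n3
  Y(R5) = 0.0007092+0.000j S between n3,n2
  Y(R6) = 0.02326+0.000j S between n3,n2
  Y(R7) = 0.01972+0.000j S between n1,n3
  Y(R8) = 0.003610+0.000j S between n0,n3
  I2: injects 0.00608 A into n0 (from n3)
  Y(R9) = 0.0001326+0.000j S between n0,n3
  Y(L2) = 0.000-0.009535j S between n0,n1
  Y(C4) = 0.000+0.02104j S between n3,n2
  Y(R10) = 0.01560+0.000j S between n1,n3
  Y(R11) = 0.03367+0.000j S between n3,n2
  Y(C5) = 0.000+0.05878j S between n2,n1
  V1: constraint V(n1)−V(n0) = 1.4
Assemble and solve the 4×4 MNA system:
  V(n1)=1.400+0.000j  V(n2)=0.07197-0.03544j  V(n3)=0.1951-0.1907j
  i(V1)=-0.08110-0.07731j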